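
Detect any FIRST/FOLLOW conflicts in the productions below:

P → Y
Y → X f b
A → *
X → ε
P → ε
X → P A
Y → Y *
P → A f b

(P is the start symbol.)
Yes. P → Y with FOLLOW(P) on { '*' }; P → A f b with FOLLOW(P) on { '*' }; X → P A with FOLLOW(X) on { 'f' }

Nullable non-terminals: P, X.
FIRST sets used below: FIRST(Y) = { '*', 'f' }, FIRST(A) = { '*' }, FIRST(P) = { '*', 'f', ε }

P: nullable alternative(s) P → ε; FOLLOW(P) = { $, '*' }
  P → Y: FIRST \ {ε} = { '*', 'f' } — overlaps FOLLOW(P) on { '*' }: CONFLICT
  P → ε: FIRST \ {ε} = { } — this is the only nullable alternative, skip
  P → A f b: FIRST \ {ε} = { '*' } — overlaps FOLLOW(P) on { '*' }: CONFLICT

X: nullable alternative(s) X → ε; FOLLOW(X) = { 'f' }
  X → ε: FIRST \ {ε} = { } — this is the only nullable alternative, skip
  X → P A: FIRST \ {ε} = { '*', 'f' } — overlaps FOLLOW(X) on { 'f' }: CONFLICT

A, Y have no nullable alternative, so no FIRST/FOLLOW check is needed there.

So the grammar has 3 FIRST/FOLLOW conflicts (marked CONFLICT above).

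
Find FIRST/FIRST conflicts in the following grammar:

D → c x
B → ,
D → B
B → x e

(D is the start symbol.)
A FIRST/FIRST conflict occurs when two productions N → α and N → β for the same non-terminal have FIRST(α) ∩ FIRST(β) ≠ ∅ (with ε ∈ FIRST of a nullable right-hand side, so two nullable alternatives also conflict).

FIRST sets of the non-terminals at (or reachable through a nullable prefix from) the front of some alternative:
  FIRST(B) = { ',', 'x' }

Productions for D:
  D → c x: FIRST = { 'c' }
  D → B: FIRST = { ',', 'x' }
Productions for B:
  B → ,: FIRST = { ',' }
  B → x e: FIRST = { 'x' }

All alternatives of each non-terminal have pairwise disjoint FIRST sets.

Answer: No FIRST/FIRST conflicts.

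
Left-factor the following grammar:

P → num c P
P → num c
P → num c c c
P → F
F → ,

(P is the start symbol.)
Left-factoring transforms A → αβ₁ | αβ₂ into A → αA' and A' → β₁ | β₂
(α is the longest common prefix among the alternatives). Repeat until
no nonterminal has two alternatives with a common prefix.

Round 1: P has alternatives sharing prefix 'num c'. Introduce P': P → num c P'
  Add: P' → P
  Add: P' → ε
  Add: P' → c c

No remaining common prefixes — done.

Resulting grammar:
P → num c P'
P' → P
P' → ε
P' → c c
P → F
F → ,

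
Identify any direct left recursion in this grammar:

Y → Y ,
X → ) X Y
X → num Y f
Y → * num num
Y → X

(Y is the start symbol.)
Yes, Y is left-recursive

Direct left recursion occurs when N → N α for some non-terminal N (the right-hand side begins with the left-hand side itself).

Y → Y ,: LEFT RECURSIVE (starts with Y)
X → ) X Y: starts with ')'
X → num Y f: starts with num
Y → * num num: starts with '*'
Y → X: starts with X

The grammar has direct left recursion on: Y.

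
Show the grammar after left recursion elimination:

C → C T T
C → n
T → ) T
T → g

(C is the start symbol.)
C → n C'
C' → T T C'
C' → ε
T → ) T
T → g

C is directly left-recursive. The standard transformation for
  A → A α₁ | ... | A α_m | β₁ | ... | β_n
is
  A  → β₁ A' | ... | β_n A'
  A' → α₁ A' | ... | α_m A' | ε

C → n becomes C → n C'
C → C T T becomes C' → T T C'
Add C' → ε

Productions for other non-terminals are unchanged:
  T → ) T
  T → g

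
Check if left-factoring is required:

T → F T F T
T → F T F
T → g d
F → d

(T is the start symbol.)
Yes, T has productions with common prefix 'F T F'

Left-factoring is needed when two productions for the same non-terminal
share a common prefix on the right-hand side.

Productions for T:
  T → F T F T
  T → F T F
  T → g d

Found common prefix 'F T F' in productions for T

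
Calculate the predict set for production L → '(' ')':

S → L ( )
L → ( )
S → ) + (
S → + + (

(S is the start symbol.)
{ '(' }

PREDICT(L → '(' ')') = (FIRST(RHS) \ {ε}) ∪ (FOLLOW(L) if ε ∈ FIRST(RHS), i.e. RHS ⇒* ε)
FIRST('(' ')') = { '(' }
ε ∉ FIRST('(' ')'), so FOLLOW(L) is not added.
PREDICT(L → '(' ')') = { '(' }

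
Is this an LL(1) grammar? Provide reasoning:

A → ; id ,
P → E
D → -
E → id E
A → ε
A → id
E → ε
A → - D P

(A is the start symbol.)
A grammar is LL(1) if for each non-terminal N with multiple productions, the predict sets of those productions are pairwise disjoint, where PREDICT(N → α) = (FIRST(α) \ {ε}) ∪ (FOLLOW(N) if α ⇒* ε).

Relevant sets:
  FOLLOW(A) = { $ }
  FOLLOW(E) = { $ }

For A:
  PREDICT(A → ';' id ',') = { ';' }
  PREDICT(A → ε) = { $ }
  PREDICT(A → id) = { 'id' }
  PREDICT(A → '-' D P) = { '-' }
For E:
  PREDICT(E → id E) = { 'id' }
  PREDICT(E → ε) = { $ }
P, D have a single production, so nothing to check there.

All predict sets are disjoint. The grammar IS LL(1).

Answer: Yes, the grammar is LL(1).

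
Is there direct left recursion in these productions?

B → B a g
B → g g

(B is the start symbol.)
Yes, B is left-recursive

B → B a g: LEFT RECURSIVE (starts with B)
B → g g: starts with g

The grammar has direct left recursion on: B.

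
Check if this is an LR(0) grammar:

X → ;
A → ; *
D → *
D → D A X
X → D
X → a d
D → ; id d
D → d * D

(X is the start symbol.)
No. Shift-reduce conflict between [X → ; .] and [D → ; . id d]

A grammar is LR(0) if no state in the canonical LR(0) collection has:
  - both a shift item (dot before a terminal) and a complete item (shift-reduce conflict), or
  - two or more complete items (reduce-reduce conflict; the accept item [X' → X .] counts as a complete item here).

Augment with X' → X and build the canonical LR(0) collection (I0 = CLOSURE({[X' → . X]}), then GOTO on every symbol after a dot until no new states appear). It has 17 states:
  I0: { [D → . *], [D → . ; id d], [D → . D A X], [D → . d * D], [X → . ;], [X → . D], [X → . a d], [X' → . X] }  — shift
  I1: { [D → * .] }  — reduce
  I2: { [D → ; . id d], [X → ; .] }  — shift, reduce
  I3: { [A → . ; *], [D → D . A X], [X → D .] }  — shift, reduce
  I4: { [X' → X .] }  — accept
  I5: { [X → a . d] }  — shift
  I6: { [D → d . * D] }  — shift
  I7: { [D → . *], [D → . ; id d], [D → . D A X], [D → . d * D], [D → d * . D] }  — shift
  I8: { [D → ; . id d] }  — shift
  I9: { [A → . ; *], [D → D . A X], [D → d * D .] }  — shift, reduce
  I10: { [A → ; . *] }  — shift
  I11: { [D → . *], [D → . ; id d], [D → . D A X], [D → . d * D], [D → D A . X], [X → . ;], [X → . D], [X → . a d] }  — shift
  I12: { [D → D A X .] }  — reduce
  I13: { [A → ; * .] }  — reduce
  I14: { [D → ; id . d] }  — shift
  I15: { [D → ; id d .] }  — reduce
  I16: { [X → a d .] }  — reduce

Conflict in state I2:
  Shift-reduce conflict between [X → ; .] and [D → ; . id d]
So the grammar is NOT LR(0).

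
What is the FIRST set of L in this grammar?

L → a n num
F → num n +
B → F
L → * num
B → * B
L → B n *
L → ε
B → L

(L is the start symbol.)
To compute FIRST(L), examine every production with L on the left-hand side, reading each right-hand side left to right until a non-nullable symbol is reached.

FIRST sets of the other non-terminals involved (by the same procedure, iterated to a fixed point):
  FIRST(B) = { '*', 'a', 'n', 'num', ε }

From L → a n num:
  - a is a terminal: add 'a' and stop
From L → * num:
  - '*' is a terminal: add '*' and stop
From L → B n *:
  - B is a non-terminal: add FIRST(B) \ {ε} = { '*', 'a', 'n', 'num' }
    B is nullable, so continue to the next symbol
  - n is a terminal: add 'n' and stop
From L → ε:
  - ε-production, so ε ∈ FIRST(L)

Collecting: FIRST(L) = { '*', 'a', 'n', 'num', ε }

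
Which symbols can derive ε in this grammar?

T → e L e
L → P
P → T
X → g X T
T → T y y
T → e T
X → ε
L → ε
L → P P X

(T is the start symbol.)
ε-productions: X → ε, L → ε
So X, L are immediately nullable.
No further non-terminal can be added: every production for the remaining non-terminals contains a terminal or a non-nullable non-terminal.
Nullable = { 'L', 'X' }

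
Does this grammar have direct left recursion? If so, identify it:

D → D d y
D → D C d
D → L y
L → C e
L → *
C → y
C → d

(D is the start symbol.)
Yes, D is left-recursive

D → D d y: LEFT RECURSIVE (starts with D)
D → D C d: LEFT RECURSIVE (starts with D)
D → L y: starts with L
L → C e: starts with C
L → *: starts with '*'
C → y: starts with y
C → d: starts with d

The grammar has direct left recursion on: D.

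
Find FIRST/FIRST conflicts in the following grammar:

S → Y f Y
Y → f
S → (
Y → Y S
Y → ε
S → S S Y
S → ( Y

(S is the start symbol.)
Yes. S → Y f Y / S → '(' on { '(' }; S → Y f Y / S → S S Y on { '(', 'f' }; S → Y f Y / S → '(' Y on { '(' }; S → '(' / S → S S Y on { '(' }; S → '(' / S → '(' Y on { '(' }; S → S S Y / S → '(' Y on { '(' }; Y → f / Y → Y S on { 'f' }

A FIRST/FIRST conflict occurs when two productions N → α and N → β for the same non-terminal have FIRST(α) ∩ FIRST(β) ≠ ∅ (with ε ∈ FIRST of a nullable right-hand side, so two nullable alternatives also conflict).

FIRST sets of the non-terminals at (or reachable through a nullable prefix from) the front of some alternative:
  FIRST(Y) = { '(', 'f', ε }
  FIRST(S) = { '(', 'f' }

Productions for S:
  S → Y f Y: FIRST = { '(', 'f' }
  S → (: FIRST = { '(' }
  S → S S Y: FIRST = { '(', 'f' }
  S → ( Y: FIRST = { '(' }
Productions for Y:
  Y → f: FIRST = { 'f' }
  Y → Y S: FIRST = { '(', 'f' }
  Y → ε: FIRST = { ε }

Conflict for S: S → Y f Y and S → (
  Overlap: { '(' }
Conflict for S: S → Y f Y and S → S S Y
  Overlap: { '(', 'f' }
Conflict for S: S → Y f Y and S → ( Y
  Overlap: { '(' }
Conflict for S: S → ( and S → S S Y
  Overlap: { '(' }
Conflict for S: S → ( and S → ( Y
  Overlap: { '(' }
Conflict for S: S → S S Y and S → ( Y
  Overlap: { '(' }
Conflict for Y: Y → f and Y → Y S
  Overlap: { 'f' }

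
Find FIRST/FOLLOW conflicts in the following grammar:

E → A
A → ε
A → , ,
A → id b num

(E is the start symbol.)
No FIRST/FOLLOW conflicts.

Nullable non-terminals: A, E.

A: nullable alternative(s) A → ε; FOLLOW(A) = { $ }
  A → ε: FIRST \ {ε} = { } — this is the only nullable alternative, skip
  A → , ,: FIRST \ {ε} = { ',' } — disjoint from FOLLOW(A)
  A → id b num: FIRST \ {ε} = { 'id' } — disjoint from FOLLOW(A)
E has a nullable alternative but only one production, so nothing to check.

No FIRST/FOLLOW conflicts found.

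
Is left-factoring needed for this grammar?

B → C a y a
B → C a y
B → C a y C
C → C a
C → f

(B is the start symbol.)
Left-factoring is needed when two productions for the same non-terminal
share a common prefix on the right-hand side.

Productions for B:
  B → C a y a
  B → C a y
  B → C a y C
Productions for C:
  C → C a
  C → f

Found common prefix 'C a y' in productions for B

Answer: Yes, B has productions with common prefix 'C a y'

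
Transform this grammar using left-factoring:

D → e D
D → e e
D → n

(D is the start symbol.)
D → e D'
D' → D
D' → e
D → n

Left-factoring transforms A → αβ₁ | αβ₂ into A → αA' and A' → β₁ | β₂
(α is the longest common prefix among the alternatives). Repeat until
no nonterminal has two alternatives with a common prefix.

Round 1: D has alternatives sharing prefix 'e'. Introduce D': D → e D'
  Add: D' → D
  Add: D' → e

No remaining common prefixes — done.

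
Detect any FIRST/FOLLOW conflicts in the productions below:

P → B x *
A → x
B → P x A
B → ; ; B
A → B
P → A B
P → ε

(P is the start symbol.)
Yes. P → B x '*' with FOLLOW(P) on { 'x' }; P → A B with FOLLOW(P) on { 'x' }

A FIRST/FOLLOW conflict occurs when a non-terminal N has a nullable alternative N → β (β ⇒* ε) and another alternative N → α with FIRST(α) ∩ FOLLOW(N) ≠ ∅: on such a lookahead the parser cannot decide between expanding α and letting N vanish via β.

Nullable non-terminals: P.
FIRST sets used below: FIRST(B) = { ';', 'x' }, FIRST(A) = { ';', 'x' }

P: nullable alternative(s) P → ε; FOLLOW(P) = { $, 'x' }
  P → B x *: FIRST \ {ε} = { ';', 'x' } — overlaps FOLLOW(P) on { 'x' }: CONFLICT
  P → A B: FIRST \ {ε} = { ';', 'x' } — overlaps FOLLOW(P) on { 'x' }: CONFLICT
  P → ε: FIRST \ {ε} = { } — this is the only nullable alternative, skip

A, B have no nullable alternative, so no FIRST/FOLLOW check is needed there.

So the grammar has 2 FIRST/FOLLOW conflicts (marked CONFLICT above).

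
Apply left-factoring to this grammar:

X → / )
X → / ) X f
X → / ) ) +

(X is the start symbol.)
X → / ) X'
X' → ε
X' → X f
X' → ) +

Left-factoring transforms A → αβ₁ | αβ₂ into A → αA' and A' → β₁ | β₂
(α is the longest common prefix among the alternatives). Repeat until
no nonterminal has two alternatives with a common prefix.

Round 1: X has alternatives sharing prefix '/ )'. Introduce X': X → / ) X'
  Add: X' → ε
  Add: X' → X f
  Add: X' → ) +

No remaining common prefixes — done.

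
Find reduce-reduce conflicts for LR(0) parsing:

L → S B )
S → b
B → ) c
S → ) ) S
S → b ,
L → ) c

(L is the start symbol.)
No reduce-reduce conflicts

Augment with L' → L and build the canonical LR(0) collection (I0 = CLOSURE({[L' → . L]}), then GOTO on every symbol after a dot until no new states appear). It has 14 states:
  I0: { [L → . ) c], [L → . S B )], [L' → . L], [S → . ) ) S], [S → . b ,], [S → . b] }  — shift
  I1: { [L → ) . c], [S → ) . ) S] }  — shift
  I2: { [L' → L .] }  — accept
  I3: { [B → . ) c], [L → S . B )] }  — shift
  I4: { [S → b . ,], [S → b .] }  — shift, reduce
  I5: { [S → b , .] }  — reduce
  I6: { [B → ) . c] }  — shift
  I7: { [L → S B . )] }  — shift
  I8: { [L → S B ) .] }  — reduce
  I9: { [B → ) c .] }  — reduce
  I10: { [S → ) ) . S], [S → . ) ) S], [S → . b ,], [S → . b] }  — shift
  I11: { [L → ) c .] }  — reduce
  I12: { [S → ) . ) S] }  — shift
  I13: { [S → ) ) S .] }  — reduce

No state contains more than one complete item.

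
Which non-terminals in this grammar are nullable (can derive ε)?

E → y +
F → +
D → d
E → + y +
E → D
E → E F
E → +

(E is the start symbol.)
A non-terminal is nullable if it can derive ε (the empty string): either it has an ε-production, or it has a production whose right-hand side consists entirely of nullable non-terminals.

There are no ε-productions, so no non-terminal can derive ε.
No non-terminals are nullable.

Answer: None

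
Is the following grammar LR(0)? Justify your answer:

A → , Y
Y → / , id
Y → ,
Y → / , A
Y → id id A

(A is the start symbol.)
Yes, the grammar is LR(0)

Augment with A' → A and build the canonical LR(0) collection (I0 = CLOSURE({[A' → . A]}), then GOTO on every symbol after a dot until no new states appear). It has 12 states:
  I0: { [A → . , Y], [A' → . A] }  — shift
  I1: { [A → , . Y], [Y → . ,], [Y → . / , A], [Y → . / , id], [Y → . id id A] }  — shift
  I2: { [A' → A .] }  — accept
  I3: { [Y → , .] }  — reduce
  I4: { [Y → / . , A], [Y → / . , id] }  — shift
  I5: { [A → , Y .] }  — reduce
  I6: { [Y → id . id A] }  — shift
  I7: { [A → . , Y], [Y → id id . A] }  — shift
  I8: { [Y → id id A .] }  — reduce
  I9: { [A → . , Y], [Y → / , . A], [Y → / , . id] }  — shift
  I10: { [Y → / , A .] }  — reduce
  I11: { [Y → / , id .] }  — reduce

Every state is either a pure shift/goto state or contains exactly one complete item and nothing to shift — no conflicts. The grammar is LR(0).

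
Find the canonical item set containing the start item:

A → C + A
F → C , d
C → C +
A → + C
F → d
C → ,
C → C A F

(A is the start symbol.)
First, augment the grammar with A' → A
I₀ = CLOSURE({ [A' → . A] }):
  [A' → . A] has the dot before A: add [A → . C + A], [A → . + C]
  [A → . C + A] has the dot before C: add [C → . C +], [C → . ,], [C → . C A F]
No further items can be added.

I₀ = { [A → . + C], [A → . C + A], [A' → . A], [C → . ,], [C → . C +], [C → . C A F] }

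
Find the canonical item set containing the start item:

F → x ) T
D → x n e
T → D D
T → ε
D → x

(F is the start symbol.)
First, augment the grammar with F' → F
I₀ = CLOSURE({ [F' → . F] }):
  [F' → . F] has the dot before F: add [F → . x ) T]
No further items can be added.

I₀ = { [F → . x ) T], [F' → . F] }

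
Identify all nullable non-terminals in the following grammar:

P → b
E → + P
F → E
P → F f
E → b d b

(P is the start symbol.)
None

A non-terminal is nullable if it can derive ε (the empty string): either it has an ε-production, or it has a production whose right-hand side consists entirely of nullable non-terminals.

There are no ε-productions, so no non-terminal can derive ε.
No non-terminals are nullable.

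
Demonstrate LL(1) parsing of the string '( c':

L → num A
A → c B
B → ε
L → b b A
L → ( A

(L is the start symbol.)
LL(1) parsing maintains a stack (initially the start symbol over $) and the input. At each step: if the stack top is a terminal, match it against the current input token; if it is a non-terminal N, replace it with the RHS of M[N, lookahead] (the unique production whose predict set contains the lookahead).

Stack is shown with the top on the left.

Stack  Input  Action
--------------------
L $    ( c $  output L → ( A
( A $  ( c $  match '('
A $    c $    output A → c B
c B $  c $    match 'c'
B $    $      output B → ε
$      $      accept

The string is accepted.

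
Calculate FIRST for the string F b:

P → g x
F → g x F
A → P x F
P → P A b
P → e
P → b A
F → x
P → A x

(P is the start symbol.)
{ 'g', 'x' }

FIRST sets of the non-terminals involved (from the grammar, by fixed-point iteration):
  FIRST(F) = { 'g', 'x' }

To compute FIRST(F b), process the symbols left to right:
Symbol F is a non-terminal. Add FIRST(F) \ {ε} = { 'g', 'x' }
F is not nullable (ε ∉ FIRST(F)), so stop here.
FIRST(F b) = { 'g', 'x' }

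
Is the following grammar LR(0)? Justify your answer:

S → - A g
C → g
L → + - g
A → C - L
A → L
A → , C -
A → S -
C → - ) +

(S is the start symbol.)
Augment with S' → S and build the canonical LR(0) collection (I0 = CLOSURE({[S' → . S]}), then GOTO on every symbol after a dot until no new states appear). It has 22 states:
  I0: { [S → . - A g], [S' → . S] }  — shift
  I1: { [A → . , C -], [A → . C - L], [A → . L], [A → . S -], [C → . - ) +], [C → . g], [L → . + - g], [S → - . A g], [S → . - A g] }  — shift
  I2: { [S' → S .] }  — accept
  I3: { [L → + . - g] }  — shift
  I4: { [A → , . C -], [C → . - ) +], [C → . g] }  — shift
  I5: { [A → . , C -], [A → . C - L], [A → . L], [A → . S -], [C → - . ) +], [C → . - ) +], [C → . g], [L → . + - g], [S → - . A g], [S → . - A g] }  — shift
  I6: { [S → - A . g] }  — shift
  I7: { [A → C . - L] }  — shift
  I8: { [A → L .] }  — reduce
  I9: { [A → S . -] }  — shift
  I10: { [C → g .] }  — reduce
  I11: { [A → S - .] }  — reduce
  I12: { [A → C - . L], [L → . + - g] }  — shift
  I13: { [A → C - L .] }  — reduce
  I14: { [S → - A g .] }  — reduce
  I15: { [C → - ) . +] }  — shift
  I16: { [C → - ) + .] }  — reduce
  I17: { [C → - . ) +] }  — shift
  I18: { [A → , C . -] }  — shift
  I19: { [A → , C - .] }  — reduce
  I20: { [L → + - . g] }  — shift
  I21: { [L → + - g .] }  — reduce

Every state is either a pure shift/goto state or contains exactly one complete item and nothing to shift — no conflicts. The grammar is LR(0).

Answer: Yes, the grammar is LR(0)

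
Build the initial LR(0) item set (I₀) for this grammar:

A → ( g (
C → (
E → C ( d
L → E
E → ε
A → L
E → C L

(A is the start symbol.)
{ [A → . ( g (], [A → . L], [A' → . A], [C → . (], [E → . C ( d], [E → . C L], [E → .], [L → . E] }

First, augment the grammar with A' → A
I₀ = CLOSURE({ [A' → . A] }):
  [A' → . A] has the dot before A: add [A → . ( g (], [A → . L]
  [A → . L] has the dot before L: add [L → . E]
  [L → . E] has the dot before E: add [E → . C ( d], [E → .], [E → . C L]
  [E → . C ( d] has the dot before C: add [C → . (]
No further items can be added.

I₀ = { [A → . ( g (], [A → . L], [A' → . A], [C → . (], [E → . C ( d], [E → . C L], [E → .], [L → . E] }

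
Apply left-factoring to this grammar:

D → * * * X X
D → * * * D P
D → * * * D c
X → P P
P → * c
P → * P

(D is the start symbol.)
Left-factoring transforms A → αβ₁ | αβ₂ into A → αA' and A' → β₁ | β₂
(α is the longest common prefix among the alternatives). Repeat until
no nonterminal has two alternatives with a common prefix.

Round 1: D has alternatives sharing prefix '* * *'. Introduce D': D → * * * D'
  Add: D' → X X
  Add: D' → D P
  Add: D' → D c

Round 2: D' has alternatives sharing prefix 'D'. Introduce D'': D' → D D''
  Add: D'' → P
  Add: D'' → c

Round 3: P has alternatives sharing prefix '*'. Introduce P': P → * P'
  Add: P' → c
  Add: P' → P

No remaining common prefixes — done.

Resulting grammar:
D → * * * D'
D' → X X
D' → D D''
D'' → P
D'' → c
X → P P
P → * P'
P' → c
P' → P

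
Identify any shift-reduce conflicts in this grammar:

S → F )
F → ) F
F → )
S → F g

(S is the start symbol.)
Yes — I1: [F → ) .] vs [F → . )]

A shift-reduce conflict occurs when an LR(0) state has both:
  - a complete (reduce) item [A → α .] (dot at the end), and
  - a shift item [B → β . c γ] (dot before a terminal).

Augment with S' → S and build the canonical LR(0) collection (I0 = CLOSURE({[S' → . S]}), then GOTO on every symbol after a dot until no new states appear). It has 7 states:
  I0: { [F → . ) F], [F → . )], [S → . F )], [S → . F g], [S' → . S] }  — shift
  I1: { [F → ) . F], [F → ) .], [F → . ) F], [F → . )] }  — shift, reduce
  I2: { [S → F . )], [S → F . g] }  — shift
  I3: { [S' → S .] }  — accept
  I4: { [S → F ) .] }  — reduce
  I5: { [S → F g .] }  — reduce
  I6: { [F → ) F .] }  — reduce

I1 contains reduce item [F → ) .] and shift items [F → . )], [F → . ) F] — shift-reduce conflict.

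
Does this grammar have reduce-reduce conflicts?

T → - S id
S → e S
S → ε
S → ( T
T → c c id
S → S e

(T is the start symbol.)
No reduce-reduce conflicts

A reduce-reduce conflict occurs when an LR(0) state has two complete items [A → α .] and [B → β .] — both call for a reduction, and with no lookahead the parser cannot choose between them.

Augment with T' → T and build the canonical LR(0) collection (I0 = CLOSURE({[T' → . T]}), then GOTO on every symbol after a dot until no new states appear). It has 13 states:
  I0: { [T → . - S id], [T → . c c id], [T' → . T] }  — shift
  I1: { [S → . ( T], [S → . S e], [S → . e S], [S → .], [T → - . S id] }  — shift, reduce
  I2: { [T' → T .] }  — accept
  I3: { [T → c . c id] }  — shift
  I4: { [T → c c . id] }  — shift
  I5: { [T → c c id .] }  — reduce
  I6: { [S → ( . T], [T → . - S id], [T → . c c id] }  — shift
  I7: { [S → S . e], [T → - S . id] }  — shift
  I8: { [S → . ( T], [S → . S e], [S → . e S], [S → .], [S → e . S] }  — shift, reduce
  I9: { [S → S . e], [S → e S .] }  — shift, reduce
  I10: { [S → S e .] }  — reduce
  I11: { [T → - S id .] }  — reduce
  I12: { [S → ( T .] }  — reduce

No state contains more than one complete item.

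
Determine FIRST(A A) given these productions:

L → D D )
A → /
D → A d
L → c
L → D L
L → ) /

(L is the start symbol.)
FIRST sets of the non-terminals involved (from the grammar, by fixed-point iteration):
  FIRST(A) = { '/' }

To compute FIRST(A A), process the symbols left to right:
Symbol A is a non-terminal. Add FIRST(A) \ {ε} = { '/' }
A is not nullable (ε ∉ FIRST(A)), so stop here.
FIRST(A A) = { '/' }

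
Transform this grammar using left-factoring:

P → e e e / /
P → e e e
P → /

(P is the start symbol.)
P → e e e P'
P' → / /
P' → ε
P → /

Left-factoring transforms A → αβ₁ | αβ₂ into A → αA' and A' → β₁ | β₂
(α is the longest common prefix among the alternatives). Repeat until
no nonterminal has two alternatives with a common prefix.

Round 1: P has alternatives sharing prefix 'e e e'. Introduce P': P → e e e P'
  Add: P' → / /
  Add: P' → ε

No remaining common prefixes — done.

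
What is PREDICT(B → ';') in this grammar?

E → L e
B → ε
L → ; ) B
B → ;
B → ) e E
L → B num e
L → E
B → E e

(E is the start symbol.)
{ ';' }

PREDICT(B → ';') = (FIRST(RHS) \ {ε}) ∪ (FOLLOW(B) if ε ∈ FIRST(RHS), i.e. RHS ⇒* ε)
FIRST(';') = { ';' }
ε ∉ FIRST(';'), so FOLLOW(B) is not added.
PREDICT(B → ';') = { ';' }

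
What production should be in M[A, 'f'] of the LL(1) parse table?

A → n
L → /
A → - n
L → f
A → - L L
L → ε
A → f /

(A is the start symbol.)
A → f /

To find M[A, 'f'], we find productions for A where 'f' is in the predict set (PREDICT(N → α) = (FIRST(α) \ {ε}) ∪ (FOLLOW(N) if α ⇒* ε)).

A → n: PREDICT = { 'n' }
A → - n: PREDICT = { '-' }
A → - L L: PREDICT = { '-' }
A → f /: PREDICT = { 'f' }
  'f' is in predict set, so this production goes in M[A, 'f']

M[A, 'f'] = A → f /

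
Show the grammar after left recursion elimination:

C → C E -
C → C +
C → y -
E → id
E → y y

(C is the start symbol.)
C is directly left-recursive. The standard transformation for
  A → A α₁ | ... | A α_m | β₁ | ... | β_n
is
  A  → β₁ A' | ... | β_n A'
  A' → α₁ A' | ... | α_m A' | ε

C → y - becomes C → y - C'
C → C E - becomes C' → E - C'
C → C + becomes C' → + C'
Add C' → ε

Productions for other non-terminals are unchanged:
  E → id
  E → y y

Resulting grammar:
C → y - C'
C' → E - C'
C' → + C'
C' → ε
E → id
E → y y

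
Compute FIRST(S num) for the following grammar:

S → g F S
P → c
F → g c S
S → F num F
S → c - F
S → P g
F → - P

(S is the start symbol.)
FIRST sets of the non-terminals involved (from the grammar, by fixed-point iteration):
  FIRST(S) = { '-', 'c', 'g' }

To compute FIRST(S num), process the symbols left to right:
Symbol S is a non-terminal. Add FIRST(S) \ {ε} = { '-', 'c', 'g' }
S is not nullable (ε ∉ FIRST(S)), so stop here.
FIRST(S num) = { '-', 'c', 'g' }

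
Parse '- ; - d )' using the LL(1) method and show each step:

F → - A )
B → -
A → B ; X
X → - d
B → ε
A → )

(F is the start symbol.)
LL(1) parsing maintains a stack (initially the start symbol over $) and the input. At each step: if the stack top is a terminal, match it against the current input token; if it is a non-terminal N, replace it with the RHS of M[N, lookahead] (the unique production whose predict set contains the lookahead).

Stack is shown with the top on the left.

Stack      Input        Action
------------------------------
F $        - ; - d ) $  output F → - A )
- A ) $    - ; - d ) $  match '-'
A ) $      ; - d ) $    output A → B ; X
B ; X ) $  ; - d ) $    output B → ε
; X ) $    ; - d ) $    match ';'
X ) $      - d ) $      output X → - d
- d ) $    - d ) $      match '-'
d ) $      d ) $        match 'd'
) $        ) $          match ')'
$          $            accept

The string is accepted.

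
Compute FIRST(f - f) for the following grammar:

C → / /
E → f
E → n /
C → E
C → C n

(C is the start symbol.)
{ 'f' }

To compute FIRST(f - f), process the symbols left to right:
Symbol f is a terminal. Add 'f' and stop.
FIRST(f - f) = { 'f' }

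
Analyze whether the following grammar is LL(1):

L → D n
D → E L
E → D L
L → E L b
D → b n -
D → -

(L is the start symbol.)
A grammar is LL(1) if for each non-terminal N with multiple productions, the predict sets of those productions are pairwise disjoint, where PREDICT(N → α) = (FIRST(α) \ {ε}) ∪ (FOLLOW(N) if α ⇒* ε).

Relevant sets:
  FIRST(D) = { '-', 'b' }
  FIRST(E) = { '-', 'b' }

For L:
  PREDICT(L → D n) = { '-', 'b' }
  PREDICT(L → E L b) = { '-', 'b' }
For D:
  PREDICT(D → E L) = { '-', 'b' }
  PREDICT(D → b n '-') = { 'b' }
  PREDICT(D → '-') = { '-' }
E has a single production, so nothing to check there.

Conflict found: Predict set conflict for L: { '-', 'b' }
The grammar is NOT LL(1).

Answer: No. Predict set conflict for L: { '-', 'b' }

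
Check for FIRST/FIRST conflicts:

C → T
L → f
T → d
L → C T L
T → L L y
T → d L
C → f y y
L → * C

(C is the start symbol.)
Yes. C → T / C → f y y on { 'f' }; L → f / L → C T L on { 'f' }; L → C T L / L → '*' C on { '*' }; T → d / T → L L y on { 'd' }; T → d / T → d L on { 'd' }; T → L L y / T → d L on { 'd' }

A FIRST/FIRST conflict occurs when two productions N → α and N → β for the same non-terminal have FIRST(α) ∩ FIRST(β) ≠ ∅ (with ε ∈ FIRST of a nullable right-hand side, so two nullable alternatives also conflict).

FIRST sets of the non-terminals at (or reachable through a nullable prefix from) the front of some alternative:
  FIRST(T) = { '*', 'd', 'f' }
  FIRST(C) = { '*', 'd', 'f' }
  FIRST(L) = { '*', 'd', 'f' }

Productions for C:
  C → T: FIRST = { '*', 'd', 'f' }
  C → f y y: FIRST = { 'f' }
Productions for L:
  L → f: FIRST = { 'f' }
  L → C T L: FIRST = { '*', 'd', 'f' }
  L → * C: FIRST = { '*' }
Productions for T:
  T → d: FIRST = { 'd' }
  T → L L y: FIRST = { '*', 'd', 'f' }
  T → d L: FIRST = { 'd' }

Conflict for C: C → T and C → f y y
  Overlap: { 'f' }
Conflict for L: L → f and L → C T L
  Overlap: { 'f' }
Conflict for L: L → C T L and L → * C
  Overlap: { '*' }
Conflict for T: T → d and T → L L y
  Overlap: { 'd' }
Conflict for T: T → d and T → d L
  Overlap: { 'd' }
Conflict for T: T → L L y and T → d L
  Overlap: { 'd' }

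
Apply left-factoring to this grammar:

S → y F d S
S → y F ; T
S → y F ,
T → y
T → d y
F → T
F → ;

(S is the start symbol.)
Left-factoring transforms A → αβ₁ | αβ₂ into A → αA' and A' → β₁ | β₂
(α is the longest common prefix among the alternatives). Repeat until
no nonterminal has two alternatives with a common prefix.

Round 1: S has alternatives sharing prefix 'y F'. Introduce S': S → y F S'
  Add: S' → d S
  Add: S' → ; T
  Add: S' → ,

No remaining common prefixes — done.

Resulting grammar:
S → y F S'
S' → d S
S' → ; T
S' → ,
T → y
T → d y
F → T
F → ;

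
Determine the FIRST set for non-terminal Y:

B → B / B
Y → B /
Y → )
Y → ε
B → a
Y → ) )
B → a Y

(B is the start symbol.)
To compute FIRST(Y), examine every production with Y on the left-hand side, reading each right-hand side left to right until a non-nullable symbol is reached.

FIRST sets of the other non-terminals involved (by the same procedure, iterated to a fixed point):
  FIRST(B) = { 'a' }

From Y → B /:
  - B is a non-terminal: add FIRST(B) \ {ε} = { 'a' }
    B is not nullable, so stop
From Y → ):
  - ')' is a terminal: add ')' and stop
From Y → ε:
  - ε-production, so ε ∈ FIRST(Y)
From Y → ) ):
  - ')' is a terminal: add ')' and stop

Collecting: FIRST(Y) = { ')', 'a', ε }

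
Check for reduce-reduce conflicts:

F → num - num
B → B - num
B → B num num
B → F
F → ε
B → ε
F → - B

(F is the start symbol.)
Augment with F' → F and build the canonical LR(0) collection (I0 = CLOSURE({[F' → . F]}), then GOTO on every symbol after a dot until no new states appear). It has 12 states:
  I0: { [F → . - B], [F → . num - num], [F → .], [F' → . F] }  — shift, reduce
  I1: { [B → . B - num], [B → . B num num], [B → . F], [B → .], [F → - . B], [F → . - B], [F → . num - num], [F → .] }  — shift, 2 reduces
  I2: { [F' → F .] }  — accept
  I3: { [F → num . - num] }  — shift
  I4: { [F → num - . num] }  — shift
  I5: { [F → num - num .] }  — reduce
  I6: { [B → B . - num], [B → B . num num], [F → - B .] }  — shift, reduce
  I7: { [B → F .] }  — reduce
  I8: { [B → B - . num] }  — shift
  I9: { [B → B num . num] }  — shift
  I10: { [B → B num num .] }  — reduce
  I11: { [B → B - num .] }  — reduce

I1 contains complete items [B → .], [F → .] — reduce-reduce conflict.

Answer: Yes — I1: [B → .] vs [F → .]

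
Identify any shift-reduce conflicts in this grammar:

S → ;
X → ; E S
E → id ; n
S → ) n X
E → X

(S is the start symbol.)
No shift-reduce conflicts

Augment with S' → S and build the canonical LR(0) collection (I0 = CLOSURE({[S' → . S]}), then GOTO on every symbol after a dot until no new states appear). It has 13 states:
  I0: { [S → . ) n X], [S → . ;], [S' → . S] }  — shift
  I1: { [S → ) . n X] }  — shift
  I2: { [S → ; .] }  — reduce
  I3: { [S' → S .] }  — accept
  I4: { [S → ) n . X], [X → . ; E S] }  — shift
  I5: { [E → . X], [E → . id ; n], [X → . ; E S], [X → ; . E S] }  — shift
  I6: { [S → ) n X .] }  — reduce
  I7: { [S → . ) n X], [S → . ;], [X → ; E . S] }  — shift
  I8: { [E → X .] }  — reduce
  I9: { [E → id . ; n] }  — shift
  I10: { [E → id ; . n] }  — shift
  I11: { [E → id ; n .] }  — reduce
  I12: { [X → ; E S .] }  — reduce

No state contains both a complete item and a shift item.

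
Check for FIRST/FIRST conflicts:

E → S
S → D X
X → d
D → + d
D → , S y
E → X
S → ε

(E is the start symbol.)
No FIRST/FIRST conflicts.

A FIRST/FIRST conflict occurs when two productions N → α and N → β for the same non-terminal have FIRST(α) ∩ FIRST(β) ≠ ∅ (with ε ∈ FIRST of a nullable right-hand side, so two nullable alternatives also conflict).

FIRST sets of the non-terminals at (or reachable through a nullable prefix from) the front of some alternative:
  FIRST(S) = { '+', ',', ε }
  FIRST(X) = { 'd' }
  FIRST(D) = { '+', ',' }

Productions for E:
  E → S: FIRST = { '+', ',', ε }
  E → X: FIRST = { 'd' }
Productions for S:
  S → D X: FIRST = { '+', ',' }
  S → ε: FIRST = { ε }
Productions for D:
  D → + d: FIRST = { '+' }
  D → , S y: FIRST = { ',' }
X has only one production, so no FIRST/FIRST conflict is possible there.

All alternatives of each non-terminal have pairwise disjoint FIRST sets.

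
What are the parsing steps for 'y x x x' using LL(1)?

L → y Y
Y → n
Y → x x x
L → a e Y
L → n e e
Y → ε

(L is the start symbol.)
LL(1) parsing maintains a stack (initially the start symbol over $) and the input. At each step: if the stack top is a terminal, match it against the current input token; if it is a non-terminal N, replace it with the RHS of M[N, lookahead] (the unique production whose predict set contains the lookahead).

Stack is shown with the top on the left.

Stack    Input      Action
--------------------------
L $      y x x x $  output L → y Y
y Y $    y x x x $  match 'y'
Y $      x x x $    output Y → x x x
x x x $  x x x $    match 'x'
x x $    x x $      match 'x'
x $      x $        match 'x'
$        $          accept

The string is accepted.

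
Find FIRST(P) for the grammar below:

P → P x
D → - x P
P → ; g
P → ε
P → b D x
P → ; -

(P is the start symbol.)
From P → P x:
  - P is the symbol being defined: contributes nothing new
    P is nullable, so continue to the next symbol
  - x is a terminal: add 'x' and stop
From P → ; g:
  - ';' is a terminal: add ';' and stop
From P → ε:
  - ε-production, so ε ∈ FIRST(P)
From P → b D x:
  - b is a terminal: add 'b' and stop
From P → ; -:
  - ';' is a terminal: add ';' and stop

Collecting: FIRST(P) = { ';', 'b', 'x', ε }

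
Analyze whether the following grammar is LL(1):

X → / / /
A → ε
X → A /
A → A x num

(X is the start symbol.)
No. Predict set conflict for X: { '/' }

A grammar is LL(1) if for each non-terminal N with multiple productions, the predict sets of those productions are pairwise disjoint, where PREDICT(N → α) = (FIRST(α) \ {ε}) ∪ (FOLLOW(N) if α ⇒* ε).

Relevant sets:
  FIRST(A) = { 'x', ε }
  FOLLOW(A) = { '/', 'x' }

For X:
  PREDICT(X → '/' '/' '/') = { '/' }
  PREDICT(X → A '/') = { '/', 'x' }
For A:
  PREDICT(A → ε) = { '/', 'x' }
  PREDICT(A → A x num) = { 'x' }

Conflict found: Predict set conflict for X: { '/' }
The grammar is NOT LL(1).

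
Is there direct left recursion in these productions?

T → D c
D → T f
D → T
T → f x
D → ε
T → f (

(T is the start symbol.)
No direct left recursion

Direct left recursion occurs when N → N α for some non-terminal N (the right-hand side begins with the left-hand side itself).

T → D c: starts with D
D → T f: starts with T
D → T: starts with T
T → f x: starts with f
D → ε: starts with ε
T → f (: starts with f

No direct left recursion found.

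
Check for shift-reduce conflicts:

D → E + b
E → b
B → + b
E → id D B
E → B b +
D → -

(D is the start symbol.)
No shift-reduce conflicts

A shift-reduce conflict occurs when an LR(0) state has both:
  - a complete (reduce) item [A → α .] (dot at the end), and
  - a shift item [B → β . c γ] (dot before a terminal).

Augment with D' → D and build the canonical LR(0) collection (I0 = CLOSURE({[D' → . D]}), then GOTO on every symbol after a dot until no new states appear). It has 15 states:
  I0: { [B → . + b], [D → . -], [D → . E + b], [D' → . D], [E → . B b +], [E → . b], [E → . id D B] }  — shift
  I1: { [B → + . b] }  — shift
  I2: { [D → - .] }  — reduce
  I3: { [E → B . b +] }  — shift
  I4: { [D' → D .] }  — accept
  I5: { [D → E . + b] }  — shift
  I6: { [E → b .] }  — reduce
  I7: { [B → . + b], [D → . -], [D → . E + b], [E → . B b +], [E → . b], [E → . id D B], [E → id . D B] }  — shift
  I8: { [B → . + b], [E → id D . B] }  — shift
  I9: { [E → id D B .] }  — reduce
  I10: { [D → E + . b] }  — shift
  I11: { [D → E + b .] }  — reduce
  I12: { [E → B b . +] }  — shift
  I13: { [E → B b + .] }  — reduce
  I14: { [B → + b .] }  — reduce

No state contains both a complete item and a shift item.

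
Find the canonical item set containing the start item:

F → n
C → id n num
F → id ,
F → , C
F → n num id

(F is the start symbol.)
First, augment the grammar with F' → F
I₀ = CLOSURE({ [F' → . F] }):
  [F' → . F] has the dot before F: add [F → . n], [F → . id ,], [F → . , C], [F → . n num id]
No further items can be added.

I₀ = { [F → . , C], [F → . id ,], [F → . n num id], [F → . n], [F' → . F] }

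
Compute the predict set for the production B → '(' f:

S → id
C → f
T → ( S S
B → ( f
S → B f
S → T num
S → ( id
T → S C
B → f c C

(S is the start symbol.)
{ '(' }

PREDICT(B → '(' f) = (FIRST(RHS) \ {ε}) ∪ (FOLLOW(B) if ε ∈ FIRST(RHS), i.e. RHS ⇒* ε)
FIRST('(' f) = { '(' }
ε ∉ FIRST('(' f), so FOLLOW(B) is not added.
PREDICT(B → '(' f) = { '(' }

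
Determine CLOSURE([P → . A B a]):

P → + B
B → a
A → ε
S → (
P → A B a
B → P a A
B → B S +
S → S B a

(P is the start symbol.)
{ [A → .], [P → . A B a] }

Start with: [P → . A B a]
  [P → . A B a] has the dot before A: add [A → .]
No further items can be added.

CLOSURE = { [A → .], [P → . A B a] }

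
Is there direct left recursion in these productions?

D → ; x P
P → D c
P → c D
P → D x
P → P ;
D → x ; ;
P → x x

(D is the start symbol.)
Yes, P is left-recursive

Direct left recursion occurs when N → N α for some non-terminal N (the right-hand side begins with the left-hand side itself).

D → ; x P: starts with ';'
P → D c: starts with D
P → c D: starts with c
P → D x: starts with D
P → P ;: LEFT RECURSIVE (starts with P)
D → x ; ;: starts with x
P → x x: starts with x

The grammar has direct left recursion on: P.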